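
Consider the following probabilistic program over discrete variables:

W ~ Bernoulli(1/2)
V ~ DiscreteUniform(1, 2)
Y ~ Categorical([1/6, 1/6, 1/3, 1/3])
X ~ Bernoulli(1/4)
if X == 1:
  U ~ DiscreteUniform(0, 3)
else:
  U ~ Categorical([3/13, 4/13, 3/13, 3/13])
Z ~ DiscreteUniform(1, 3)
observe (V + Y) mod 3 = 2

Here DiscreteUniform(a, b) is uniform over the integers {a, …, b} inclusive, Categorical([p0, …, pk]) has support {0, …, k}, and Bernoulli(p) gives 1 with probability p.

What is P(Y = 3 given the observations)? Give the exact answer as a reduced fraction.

Enumerate traces; 144 have nonzero weight after conditioning:
  (W=0, V=1, Y=1, X=0, U=0, Z=1) weight 1/416
  (W=0, V=1, Y=1, X=0, U=0, Z=2) weight 1/416
  (W=0, V=1, Y=1, X=0, U=0, Z=3) weight 1/416
  (W=0, V=1, Y=1, X=0, U=1, Z=1) weight 1/312
  (W=0, V=1, Y=1, X=0, U=1, Z=2) weight 1/312
  (W=0, V=1, Y=1, X=0, U=1, Z=3) weight 1/312
  (W=0, V=1, Y=1, X=0, U=2, Z=1) weight 1/416
  (W=0, V=1, Y=1, X=0, U=2, Z=2) weight 1/416
  (W=0, V=2, Y=0, X=0, U=0, Z=1) weight 1/416
  (W=0, V=2, Y=3, X=0, U=0, Z=1) weight 1/208
  … 134 more
Group by Y:
  weight(Y=0) = 1/12
  weight(Y=1) = 1/12
  weight(Y=3) = 1/6
Total weight = 1/12 + 1/12 + 1/6 = 1/3
P(Y=0 | obs) = 1/12 / 1/3 = 1/4
P(Y=1 | obs) = 1/12 / 1/3 = 1/4
P(Y=3 | obs) = 1/6 / 1/3 = 1/2

P(Y = 3 | obs) = 1/2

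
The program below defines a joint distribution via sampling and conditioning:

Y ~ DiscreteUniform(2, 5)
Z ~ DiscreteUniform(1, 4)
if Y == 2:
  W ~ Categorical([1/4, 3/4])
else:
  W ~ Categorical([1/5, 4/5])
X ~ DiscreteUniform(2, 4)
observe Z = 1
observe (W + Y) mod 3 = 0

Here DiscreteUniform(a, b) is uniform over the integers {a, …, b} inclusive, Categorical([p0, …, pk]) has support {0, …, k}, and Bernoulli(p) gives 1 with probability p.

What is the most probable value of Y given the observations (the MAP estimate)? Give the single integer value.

argmax_v P(Y = v | obs) = 5

Enumerate traces; 9 have nonzero weight after conditioning:
  (Y=2, Z=1, W=1, X=2) weight 1/64
  (Y=2, Z=1, W=1, X=3) weight 1/64
  (Y=2, Z=1, W=1, X=4) weight 1/64
  (Y=3, Z=1, W=0, X=2) weight 1/240
  (Y=3, Z=1, W=0, X=3) weight 1/240
  (Y=3, Z=1, W=0, X=4) weight 1/240
  (Y=5, Z=1, W=1, X=2) weight 1/60
  (Y=5, Z=1, W=1, X=3) weight 1/60
  … 1 more
Group by Y:
  weight(Y=2) = 3/64
  weight(Y=3) = 1/80
  weight(Y=5) = 1/20
Total weight = 3/64 + 1/80 + 1/20 = 7/64
P(Y=2 | obs) = 3/64 / 7/64 = 3/7
P(Y=3 | obs) = 1/80 / 7/64 = 4/35
P(Y=5 | obs) = 1/20 / 7/64 = 16/35
argmax = 5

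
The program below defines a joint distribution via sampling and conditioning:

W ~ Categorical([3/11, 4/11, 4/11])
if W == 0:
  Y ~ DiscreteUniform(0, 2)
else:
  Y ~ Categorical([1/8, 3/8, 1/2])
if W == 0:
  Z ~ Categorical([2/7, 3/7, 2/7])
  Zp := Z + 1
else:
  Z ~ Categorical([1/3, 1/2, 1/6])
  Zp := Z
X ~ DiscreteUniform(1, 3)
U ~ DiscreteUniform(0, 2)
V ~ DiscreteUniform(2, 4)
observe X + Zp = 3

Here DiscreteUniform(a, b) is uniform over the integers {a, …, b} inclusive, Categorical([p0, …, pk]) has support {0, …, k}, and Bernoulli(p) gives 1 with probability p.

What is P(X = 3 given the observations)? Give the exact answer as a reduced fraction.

P(X = 3 | obs) = 56/213

Enumerate traces; 216 have nonzero weight after conditioning:
  (W=0, Y=0, Z=0, X=2, U=0, V=2) weight 2/2079
  (W=0, Y=0, Z=0, X=2, U=0, V=3) weight 2/2079
  (W=0, Y=0, Z=0, X=2, U=0, V=4) weight 2/2079
  (W=0, Y=0, Z=0, X=2, U=1, V=2) weight 2/2079
  (W=0, Y=0, Z=0, X=2, U=1, V=3) weight 2/2079
  (W=0, Y=0, Z=0, X=2, U=1, V=4) weight 2/2079
  (W=0, Y=0, Z=0, X=2, U=2, V=2) weight 2/2079
  (W=0, Y=0, Z=0, X=2, U=2, V=3) weight 2/2079
  (W=0, Y=0, Z=1, X=1, U=0, V=2) weight 1/693
  (W=1, Y=0, Z=0, X=3, U=0, V=2) weight 1/1782
  … 206 more
Group by X:
  weight(X=1) = 5/63
  weight(X=2) = 34/231
  weight(X=3) = 8/99
Total weight = 5/63 + 34/231 + 8/99 = 71/231
P(X=1 | obs) = 5/63 / 71/231 = 55/213
P(X=2 | obs) = 34/231 / 71/231 = 34/71
P(X=3 | obs) = 8/99 / 71/231 = 56/213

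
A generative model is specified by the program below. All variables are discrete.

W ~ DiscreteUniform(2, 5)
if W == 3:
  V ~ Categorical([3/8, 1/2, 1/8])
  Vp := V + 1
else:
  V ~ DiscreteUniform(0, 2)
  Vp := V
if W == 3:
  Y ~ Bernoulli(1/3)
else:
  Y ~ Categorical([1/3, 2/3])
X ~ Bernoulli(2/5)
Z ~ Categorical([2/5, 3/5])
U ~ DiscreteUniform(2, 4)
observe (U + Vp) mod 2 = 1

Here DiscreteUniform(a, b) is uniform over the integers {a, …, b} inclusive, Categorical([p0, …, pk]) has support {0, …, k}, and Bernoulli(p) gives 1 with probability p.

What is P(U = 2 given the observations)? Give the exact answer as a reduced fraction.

Enumerate traces; 136 have nonzero weight after conditioning:
  (W=2, V=0, Y=0, X=0, Z=0, U=3) weight 1/450
  (W=2, V=0, Y=0, X=0, Z=1, U=3) weight 1/300
  (W=2, V=0, Y=0, X=1, Z=0, U=3) weight 1/675
  (W=2, V=0, Y=0, X=1, Z=1, U=3) weight 1/450
  (W=2, V=0, Y=1, X=0, Z=0, U=3) weight 1/225
  (W=2, V=0, Y=1, X=0, Z=1, U=3) weight 1/150
  (W=2, V=0, Y=1, X=1, Z=0, U=3) weight 2/675
  (W=2, V=0, Y=1, X=1, Z=1, U=3) weight 1/225
  (W=2, V=1, Y=0, X=0, Z=0, U=2) weight 1/450
  (W=2, V=1, Y=0, X=0, Z=0, U=4) weight 1/450
  … 126 more
Group by U:
  weight(U=2) = 1/8
  weight(U=3) = 5/24
  weight(U=4) = 1/8
Total weight = 1/8 + 5/24 + 1/8 = 11/24
P(U=2 | obs) = 1/8 / 11/24 = 3/11
P(U=3 | obs) = 5/24 / 11/24 = 5/11
P(U=4 | obs) = 1/8 / 11/24 = 3/11

P(U = 2 | obs) = 3/11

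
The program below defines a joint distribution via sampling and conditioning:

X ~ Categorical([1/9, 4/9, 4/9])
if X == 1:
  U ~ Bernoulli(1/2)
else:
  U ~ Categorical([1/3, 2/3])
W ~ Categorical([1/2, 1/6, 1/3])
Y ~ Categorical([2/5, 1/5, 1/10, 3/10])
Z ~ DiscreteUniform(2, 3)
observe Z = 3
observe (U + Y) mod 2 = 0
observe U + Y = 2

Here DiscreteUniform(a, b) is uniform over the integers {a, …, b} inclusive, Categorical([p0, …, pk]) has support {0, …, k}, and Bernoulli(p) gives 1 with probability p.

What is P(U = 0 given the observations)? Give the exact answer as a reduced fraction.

P(U = 0 | obs) = 11/43

Enumerate traces; 18 have nonzero weight after conditioning:
  (X=0, U=0, W=0, Y=2, Z=3) weight 1/1080
  (X=0, U=0, W=1, Y=2, Z=3) weight 1/3240
  (X=0, U=0, W=2, Y=2, Z=3) weight 1/1620
  (X=0, U=1, W=0, Y=1, Z=3) weight 1/270
  (X=0, U=1, W=1, Y=1, Z=3) weight 1/810
  (X=0, U=1, W=2, Y=1, Z=3) weight 1/405
  (X=1, U=0, W=0, Y=2, Z=3) weight 1/180
  (X=1, U=0, W=1, Y=2, Z=3) weight 1/540
  … 10 more
Group by U:
  weight(U=0) = 11/540
  weight(U=1) = 8/135
Total weight = 11/540 + 8/135 = 43/540
P(U=0 | obs) = 11/540 / 43/540 = 11/43
P(U=1 | obs) = 8/135 / 43/540 = 32/43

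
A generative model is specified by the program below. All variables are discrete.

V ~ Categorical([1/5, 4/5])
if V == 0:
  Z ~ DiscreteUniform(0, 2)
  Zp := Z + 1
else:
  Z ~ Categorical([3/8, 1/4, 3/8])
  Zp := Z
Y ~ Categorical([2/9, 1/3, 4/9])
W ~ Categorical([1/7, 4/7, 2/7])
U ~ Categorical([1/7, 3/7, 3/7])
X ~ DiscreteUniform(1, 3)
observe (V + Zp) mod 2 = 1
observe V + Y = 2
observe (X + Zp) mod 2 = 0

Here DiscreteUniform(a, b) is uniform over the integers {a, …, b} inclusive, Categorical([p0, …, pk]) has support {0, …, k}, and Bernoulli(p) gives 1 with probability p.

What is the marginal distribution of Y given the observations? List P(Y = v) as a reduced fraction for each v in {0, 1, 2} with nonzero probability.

Enumerate traces; 54 have nonzero weight after conditioning:
  (V=0, Z=0, Y=2, W=0, U=0, X=1) weight 4/19845
  (V=0, Z=0, Y=2, W=0, U=0, X=3) weight 4/19845
  (V=0, Z=0, Y=2, W=0, U=1, X=1) weight 4/6615
  (V=0, Z=0, Y=2, W=0, U=1, X=3) weight 4/6615
  (V=0, Z=0, Y=2, W=0, U=2, X=1) weight 4/6615
  (V=0, Z=0, Y=2, W=0, U=2, X=3) weight 4/6615
  (V=0, Z=0, Y=2, W=1, U=0, X=1) weight 16/19845
  (V=0, Z=0, Y=2, W=1, U=0, X=3) weight 16/19845
  (V=1, Z=0, Y=1, W=0, U=0, X=2) weight 1/1470
  … 45 more
Group by Y:
  weight(Y=1) = 1/15
  weight(Y=2) = 16/405
Total weight = 1/15 + 16/405 = 43/405
P(Y=1 | obs) = 1/15 / 43/405 = 27/43
P(Y=2 | obs) = 16/405 / 43/405 = 16/43

P(Y=1) = 27/43, P(Y=2) = 16/43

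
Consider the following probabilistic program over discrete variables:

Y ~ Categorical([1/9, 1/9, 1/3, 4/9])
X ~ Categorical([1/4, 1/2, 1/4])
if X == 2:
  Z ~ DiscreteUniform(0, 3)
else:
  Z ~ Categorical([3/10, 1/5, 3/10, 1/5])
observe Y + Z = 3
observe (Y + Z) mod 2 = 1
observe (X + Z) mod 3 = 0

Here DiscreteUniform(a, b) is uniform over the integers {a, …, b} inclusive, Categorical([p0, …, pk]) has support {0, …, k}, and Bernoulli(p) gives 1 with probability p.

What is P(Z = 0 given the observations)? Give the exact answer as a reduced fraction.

Enumerate traces; 4 have nonzero weight after conditioning:
  (Y=0, X=0, Z=3) weight 1/180
  (Y=1, X=1, Z=2) weight 1/60
  (Y=2, X=2, Z=1) weight 1/48
  (Y=3, X=0, Z=0) weight 1/30
Group by Z:
  weight(Z=0) = 1/30
  weight(Z=1) = 1/48
  weight(Z=2) = 1/60
  weight(Z=3) = 1/180
Total weight = 1/30 + 1/48 + 1/60 + 1/180 = 11/144
P(Z=0 | obs) = 1/30 / 11/144 = 24/55
P(Z=1 | obs) = 1/48 / 11/144 = 3/11
P(Z=2 | obs) = 1/60 / 11/144 = 12/55
P(Z=3 | obs) = 1/180 / 11/144 = 4/55

P(Z = 0 | obs) = 24/55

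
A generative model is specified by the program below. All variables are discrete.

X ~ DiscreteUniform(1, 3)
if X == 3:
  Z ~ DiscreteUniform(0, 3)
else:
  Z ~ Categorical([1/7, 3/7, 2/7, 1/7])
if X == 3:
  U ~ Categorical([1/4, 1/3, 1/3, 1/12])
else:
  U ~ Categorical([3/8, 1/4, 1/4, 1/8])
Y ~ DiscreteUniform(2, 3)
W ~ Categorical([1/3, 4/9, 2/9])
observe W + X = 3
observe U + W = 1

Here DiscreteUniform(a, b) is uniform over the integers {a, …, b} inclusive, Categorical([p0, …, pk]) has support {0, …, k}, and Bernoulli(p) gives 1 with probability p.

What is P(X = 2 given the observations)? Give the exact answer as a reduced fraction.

P(X = 2 | obs) = 3/5

Enumerate traces; 16 have nonzero weight after conditioning:
  (X=2, Z=0, U=0, Y=2, W=1) weight 1/252
  (X=2, Z=0, U=0, Y=3, W=1) weight 1/252
  (X=2, Z=1, U=0, Y=2, W=1) weight 1/84
  (X=2, Z=1, U=0, Y=3, W=1) weight 1/84
  (X=2, Z=2, U=0, Y=2, W=1) weight 1/126
  (X=2, Z=2, U=0, Y=3, W=1) weight 1/126
  (X=2, Z=3, U=0, Y=2, W=1) weight 1/252
  (X=2, Z=3, U=0, Y=3, W=1) weight 1/252
  (X=3, Z=0, U=1, Y=2, W=0) weight 1/216
  … 7 more
Group by X:
  weight(X=2) = 1/18
  weight(X=3) = 1/27
Total weight = 1/18 + 1/27 = 5/54
P(X=2 | obs) = 1/18 / 5/54 = 3/5
P(X=3 | obs) = 1/27 / 5/54 = 2/5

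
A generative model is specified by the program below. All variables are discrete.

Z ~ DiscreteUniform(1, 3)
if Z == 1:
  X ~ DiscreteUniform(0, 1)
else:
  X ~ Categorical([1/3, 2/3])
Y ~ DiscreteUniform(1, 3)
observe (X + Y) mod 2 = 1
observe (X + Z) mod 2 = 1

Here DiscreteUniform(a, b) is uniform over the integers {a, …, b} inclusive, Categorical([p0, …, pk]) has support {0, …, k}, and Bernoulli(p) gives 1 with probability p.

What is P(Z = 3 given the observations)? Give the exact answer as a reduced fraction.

P(Z = 3 | obs) = 2/7

Enumerate traces; 5 have nonzero weight after conditioning:
  (Z=1, X=0, Y=1) weight 1/18
  (Z=1, X=0, Y=3) weight 1/18
  (Z=2, X=1, Y=2) weight 2/27
  (Z=3, X=0, Y=1) weight 1/27
  (Z=3, X=0, Y=3) weight 1/27
Group by Z:
  weight(Z=1) = 1/9
  weight(Z=2) = 2/27
  weight(Z=3) = 2/27
Total weight = 1/9 + 2/27 + 2/27 = 7/27
P(Z=1 | obs) = 1/9 / 7/27 = 3/7
P(Z=2 | obs) = 2/27 / 7/27 = 2/7
P(Z=3 | obs) = 2/27 / 7/27 = 2/7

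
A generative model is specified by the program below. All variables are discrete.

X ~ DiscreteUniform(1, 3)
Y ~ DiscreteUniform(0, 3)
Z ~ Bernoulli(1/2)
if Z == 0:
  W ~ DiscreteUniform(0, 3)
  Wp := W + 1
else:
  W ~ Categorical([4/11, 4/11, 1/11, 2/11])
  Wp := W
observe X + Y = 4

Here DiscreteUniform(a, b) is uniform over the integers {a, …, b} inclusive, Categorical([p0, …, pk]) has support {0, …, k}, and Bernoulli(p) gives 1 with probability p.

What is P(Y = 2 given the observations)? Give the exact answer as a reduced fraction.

Enumerate traces; 24 have nonzero weight after conditioning:
  (X=1, Y=3, Z=0, W=0) weight 1/96
  (X=1, Y=3, Z=0, W=1) weight 1/96
  (X=1, Y=3, Z=0, W=2) weight 1/96
  (X=1, Y=3, Z=0, W=3) weight 1/96
  (X=1, Y=3, Z=1, W=0) weight 1/66
  (X=1, Y=3, Z=1, W=1) weight 1/66
  (X=1, Y=3, Z=1, W=2) weight 1/264
  (X=1, Y=3, Z=1, W=3) weight 1/132
  (X=2, Y=2, Z=0, W=0) weight 1/96
  (X=3, Y=1, Z=0, W=0) weight 1/96
  … 14 more
Group by Y:
  weight(Y=1) = 1/12
  weight(Y=2) = 1/12
  weight(Y=3) = 1/12
Total weight = 1/12 + 1/12 + 1/12 = 1/4
P(Y=1 | obs) = 1/12 / 1/4 = 1/3
P(Y=2 | obs) = 1/12 / 1/4 = 1/3
P(Y=3 | obs) = 1/12 / 1/4 = 1/3

P(Y = 2 | obs) = 1/3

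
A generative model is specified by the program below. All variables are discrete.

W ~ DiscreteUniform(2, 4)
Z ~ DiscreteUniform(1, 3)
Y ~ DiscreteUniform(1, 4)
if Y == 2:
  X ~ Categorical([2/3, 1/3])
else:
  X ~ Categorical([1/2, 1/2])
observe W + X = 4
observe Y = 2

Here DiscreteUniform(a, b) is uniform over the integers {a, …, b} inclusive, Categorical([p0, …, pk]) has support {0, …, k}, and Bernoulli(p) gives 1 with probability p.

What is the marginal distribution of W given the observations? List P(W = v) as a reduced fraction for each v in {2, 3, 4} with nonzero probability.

P(W=3) = 1/3, P(W=4) = 2/3

Enumerate traces; 6 have nonzero weight after conditioning:
  (W=3, Z=1, Y=2, X=1) weight 1/108
  (W=3, Z=2, Y=2, X=1) weight 1/108
  (W=3, Z=3, Y=2, X=1) weight 1/108
  (W=4, Z=1, Y=2, X=0) weight 1/54
  (W=4, Z=2, Y=2, X=0) weight 1/54
  (W=4, Z=3, Y=2, X=0) weight 1/54
Group by W:
  weight(W=3) = 1/36
  weight(W=4) = 1/18
Total weight = 1/36 + 1/18 = 1/12
P(W=3 | obs) = 1/36 / 1/12 = 1/3
P(W=4 | obs) = 1/18 / 1/12 = 2/3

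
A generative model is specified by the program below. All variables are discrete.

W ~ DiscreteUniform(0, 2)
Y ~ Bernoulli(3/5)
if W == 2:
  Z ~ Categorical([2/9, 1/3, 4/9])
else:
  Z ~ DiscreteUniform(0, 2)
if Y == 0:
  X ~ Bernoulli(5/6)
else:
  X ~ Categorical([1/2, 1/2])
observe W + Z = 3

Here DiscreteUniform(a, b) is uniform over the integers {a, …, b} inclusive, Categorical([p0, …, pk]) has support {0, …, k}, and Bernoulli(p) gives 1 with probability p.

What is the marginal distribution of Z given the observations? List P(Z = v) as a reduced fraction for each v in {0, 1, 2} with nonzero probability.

Enumerate traces; 8 have nonzero weight after conditioning:
  (W=1, Y=0, Z=2, X=0) weight 1/135
  (W=1, Y=0, Z=2, X=1) weight 1/27
  (W=1, Y=1, Z=2, X=0) weight 1/30
  (W=1, Y=1, Z=2, X=1) weight 1/30
  (W=2, Y=0, Z=1, X=0) weight 1/135
  (W=2, Y=0, Z=1, X=1) weight 1/27
  (W=2, Y=1, Z=1, X=0) weight 1/30
  (W=2, Y=1, Z=1, X=1) weight 1/30
Group by Z:
  weight(Z=1) = 1/9
  weight(Z=2) = 1/9
Total weight = 1/9 + 1/9 = 2/9
P(Z=1 | obs) = 1/9 / 2/9 = 1/2
P(Z=2 | obs) = 1/9 / 2/9 = 1/2

P(Z=1) = 1/2, P(Z=2) = 1/2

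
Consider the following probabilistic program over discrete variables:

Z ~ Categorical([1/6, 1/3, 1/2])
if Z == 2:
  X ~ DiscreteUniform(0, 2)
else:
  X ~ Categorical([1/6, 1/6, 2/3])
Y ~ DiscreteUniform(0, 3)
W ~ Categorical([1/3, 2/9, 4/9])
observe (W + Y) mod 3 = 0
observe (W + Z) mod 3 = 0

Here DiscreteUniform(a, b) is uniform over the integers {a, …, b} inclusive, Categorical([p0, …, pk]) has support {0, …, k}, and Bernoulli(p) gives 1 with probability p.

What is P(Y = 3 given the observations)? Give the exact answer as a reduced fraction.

Enumerate traces; 12 have nonzero weight after conditioning:
  (Z=0, X=0, Y=0, W=0) weight 1/432
  (Z=0, X=0, Y=3, W=0) weight 1/432
  (Z=0, X=1, Y=0, W=0) weight 1/432
  (Z=0, X=1, Y=3, W=0) weight 1/432
  (Z=0, X=2, Y=0, W=0) weight 1/108
  (Z=0, X=2, Y=3, W=0) weight 1/108
  (Z=1, X=0, Y=1, W=2) weight 1/162
  (Z=1, X=1, Y=1, W=2) weight 1/162
  (Z=2, X=0, Y=2, W=1) weight 1/108
  … 3 more
Group by Y:
  weight(Y=0) = 1/72
  weight(Y=1) = 1/27
  weight(Y=2) = 1/36
  weight(Y=3) = 1/72
Total weight = 1/72 + 1/27 + 1/36 + 1/72 = 5/54
P(Y=0 | obs) = 1/72 / 5/54 = 3/20
P(Y=1 | obs) = 1/27 / 5/54 = 2/5
P(Y=2 | obs) = 1/36 / 5/54 = 3/10
P(Y=3 | obs) = 1/72 / 5/54 = 3/20

P(Y = 3 | obs) = 3/20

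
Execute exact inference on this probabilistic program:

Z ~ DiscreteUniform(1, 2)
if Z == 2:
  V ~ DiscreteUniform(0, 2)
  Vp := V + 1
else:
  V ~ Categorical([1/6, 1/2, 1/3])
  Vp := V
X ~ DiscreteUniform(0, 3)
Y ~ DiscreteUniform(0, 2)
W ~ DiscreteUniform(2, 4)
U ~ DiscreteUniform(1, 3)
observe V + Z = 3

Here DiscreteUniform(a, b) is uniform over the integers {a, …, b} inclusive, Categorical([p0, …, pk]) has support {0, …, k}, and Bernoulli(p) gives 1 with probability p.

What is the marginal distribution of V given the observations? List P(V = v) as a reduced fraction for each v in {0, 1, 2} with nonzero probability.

Enumerate traces; 216 have nonzero weight after conditioning:
  (Z=1, V=2, X=0, Y=0, W=2, U=1) weight 1/648
  (Z=1, V=2, X=0, Y=0, W=2, U=2) weight 1/648
  (Z=1, V=2, X=0, Y=0, W=2, U=3) weight 1/648
  (Z=1, V=2, X=0, Y=0, W=3, U=1) weight 1/648
  (Z=1, V=2, X=0, Y=0, W=3, U=2) weight 1/648
  (Z=1, V=2, X=0, Y=0, W=3, U=3) weight 1/648
  (Z=1, V=2, X=0, Y=0, W=4, U=1) weight 1/648
  (Z=1, V=2, X=0, Y=0, W=4, U=2) weight 1/648
  (Z=2, V=1, X=0, Y=0, W=2, U=1) weight 1/648
  … 207 more
Group by V:
  weight(V=1) = 1/6
  weight(V=2) = 1/6
Total weight = 1/6 + 1/6 = 1/3
P(V=1 | obs) = 1/6 / 1/3 = 1/2
P(V=2 | obs) = 1/6 / 1/3 = 1/2

P(V=1) = 1/2, P(V=2) = 1/2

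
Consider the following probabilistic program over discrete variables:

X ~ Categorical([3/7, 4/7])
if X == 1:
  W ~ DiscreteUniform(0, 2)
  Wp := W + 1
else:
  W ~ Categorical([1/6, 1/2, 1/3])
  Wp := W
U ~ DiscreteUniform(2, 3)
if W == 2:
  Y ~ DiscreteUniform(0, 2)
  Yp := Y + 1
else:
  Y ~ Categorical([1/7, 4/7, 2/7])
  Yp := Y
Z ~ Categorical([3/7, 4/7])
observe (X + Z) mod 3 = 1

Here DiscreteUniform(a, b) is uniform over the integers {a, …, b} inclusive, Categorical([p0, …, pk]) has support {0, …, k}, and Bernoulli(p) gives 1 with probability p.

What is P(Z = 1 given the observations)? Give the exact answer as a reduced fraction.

P(Z = 1 | obs) = 1/2

Enumerate traces; 36 have nonzero weight after conditioning:
  (X=0, W=0, U=2, Y=0, Z=1) weight 1/343
  (X=0, W=0, U=2, Y=1, Z=1) weight 4/343
  (X=0, W=0, U=2, Y=2, Z=1) weight 2/343
  (X=0, W=0, U=3, Y=0, Z=1) weight 1/343
  (X=0, W=0, U=3, Y=1, Z=1) weight 4/343
  (X=0, W=0, U=3, Y=2, Z=1) weight 2/343
  (X=0, W=1, U=2, Y=0, Z=1) weight 3/343
  (X=0, W=1, U=2, Y=1, Z=1) weight 12/343
  (X=1, W=0, U=2, Y=0, Z=0) weight 2/343
  … 27 more
Group by Z:
  weight(Z=0) = 12/49
  weight(Z=1) = 12/49
Total weight = 12/49 + 12/49 = 24/49
P(Z=0 | obs) = 12/49 / 24/49 = 1/2
P(Z=1 | obs) = 12/49 / 24/49 = 1/2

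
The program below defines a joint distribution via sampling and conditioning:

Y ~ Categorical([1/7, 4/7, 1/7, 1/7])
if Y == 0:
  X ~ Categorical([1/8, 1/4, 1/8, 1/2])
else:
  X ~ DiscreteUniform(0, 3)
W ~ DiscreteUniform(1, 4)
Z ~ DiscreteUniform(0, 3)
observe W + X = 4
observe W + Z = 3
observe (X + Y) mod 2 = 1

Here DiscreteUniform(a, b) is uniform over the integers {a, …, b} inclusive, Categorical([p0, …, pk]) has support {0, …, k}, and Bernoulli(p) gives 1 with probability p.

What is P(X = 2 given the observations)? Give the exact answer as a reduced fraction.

Enumerate traces; 6 have nonzero weight after conditioning:
  (Y=0, X=1, W=3, Z=0) weight 1/448
  (Y=0, X=3, W=1, Z=2) weight 1/224
  (Y=1, X=2, W=2, Z=1) weight 1/112
  (Y=2, X=1, W=3, Z=0) weight 1/448
  (Y=2, X=3, W=1, Z=2) weight 1/448
  (Y=3, X=2, W=2, Z=1) weight 1/448
Group by X:
  weight(X=1) = 1/224
  weight(X=2) = 5/448
  weight(X=3) = 3/448
Total weight = 1/224 + 5/448 + 3/448 = 5/224
P(X=1 | obs) = 1/224 / 5/224 = 1/5
P(X=2 | obs) = 5/448 / 5/224 = 1/2
P(X=3 | obs) = 3/448 / 5/224 = 3/10

P(X = 2 | obs) = 1/2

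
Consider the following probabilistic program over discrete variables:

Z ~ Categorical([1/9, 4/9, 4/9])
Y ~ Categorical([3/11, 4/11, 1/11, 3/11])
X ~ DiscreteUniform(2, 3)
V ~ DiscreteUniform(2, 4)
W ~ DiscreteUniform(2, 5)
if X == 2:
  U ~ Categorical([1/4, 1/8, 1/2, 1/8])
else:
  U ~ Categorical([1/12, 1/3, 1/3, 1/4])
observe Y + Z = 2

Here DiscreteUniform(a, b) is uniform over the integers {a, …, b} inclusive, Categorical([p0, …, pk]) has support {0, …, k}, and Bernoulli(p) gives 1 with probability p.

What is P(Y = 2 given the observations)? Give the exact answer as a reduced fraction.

P(Y = 2 | obs) = 1/29

Enumerate traces; 288 have nonzero weight after conditioning:
  (Z=0, Y=2, X=2, V=2, W=2, U=0) weight 1/9504
  (Z=0, Y=2, X=2, V=2, W=2, U=1) weight 1/19008
  (Z=0, Y=2, X=2, V=2, W=2, U=2) weight 1/4752
  (Z=0, Y=2, X=2, V=2, W=2, U=3) weight 1/19008
  (Z=0, Y=2, X=2, V=2, W=3, U=0) weight 1/9504
  (Z=0, Y=2, X=2, V=2, W=3, U=1) weight 1/19008
  (Z=0, Y=2, X=2, V=2, W=3, U=2) weight 1/4752
  (Z=0, Y=2, X=2, V=2, W=3, U=3) weight 1/19008
  (Z=1, Y=1, X=2, V=2, W=2, U=0) weight 1/594
  (Z=2, Y=0, X=2, V=2, W=2, U=0) weight 1/792
  … 278 more
Group by Y:
  weight(Y=0) = 4/33
  weight(Y=1) = 16/99
  weight(Y=2) = 1/99
Total weight = 4/33 + 16/99 + 1/99 = 29/99
P(Y=0 | obs) = 4/33 / 29/99 = 12/29
P(Y=1 | obs) = 16/99 / 29/99 = 16/29
P(Y=2 | obs) = 1/99 / 29/99 = 1/29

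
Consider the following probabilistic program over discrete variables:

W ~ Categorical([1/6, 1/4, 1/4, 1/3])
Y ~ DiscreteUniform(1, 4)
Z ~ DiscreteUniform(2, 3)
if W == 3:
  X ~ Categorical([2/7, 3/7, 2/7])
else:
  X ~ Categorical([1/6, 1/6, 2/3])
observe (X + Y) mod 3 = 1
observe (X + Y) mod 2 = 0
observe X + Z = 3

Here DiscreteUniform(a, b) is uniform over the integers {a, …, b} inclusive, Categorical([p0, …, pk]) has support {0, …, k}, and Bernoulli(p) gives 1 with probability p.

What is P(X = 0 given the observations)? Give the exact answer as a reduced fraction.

P(X = 0 | obs) = 13/29

Enumerate traces; 8 have nonzero weight after conditioning:
  (W=0, Y=3, Z=2, X=1) weight 1/288
  (W=0, Y=4, Z=3, X=0) weight 1/288
  (W=1, Y=3, Z=2, X=1) weight 1/192
  (W=1, Y=4, Z=3, X=0) weight 1/192
  (W=2, Y=3, Z=2, X=1) weight 1/192
  (W=2, Y=4, Z=3, X=0) weight 1/192
  (W=3, Y=3, Z=2, X=1) weight 1/56
  (W=3, Y=4, Z=3, X=0) weight 1/84
Group by X:
  weight(X=0) = 13/504
  weight(X=1) = 2/63
Total weight = 13/504 + 2/63 = 29/504
P(X=0 | obs) = 13/504 / 29/504 = 13/29
P(X=1 | obs) = 2/63 / 29/504 = 16/29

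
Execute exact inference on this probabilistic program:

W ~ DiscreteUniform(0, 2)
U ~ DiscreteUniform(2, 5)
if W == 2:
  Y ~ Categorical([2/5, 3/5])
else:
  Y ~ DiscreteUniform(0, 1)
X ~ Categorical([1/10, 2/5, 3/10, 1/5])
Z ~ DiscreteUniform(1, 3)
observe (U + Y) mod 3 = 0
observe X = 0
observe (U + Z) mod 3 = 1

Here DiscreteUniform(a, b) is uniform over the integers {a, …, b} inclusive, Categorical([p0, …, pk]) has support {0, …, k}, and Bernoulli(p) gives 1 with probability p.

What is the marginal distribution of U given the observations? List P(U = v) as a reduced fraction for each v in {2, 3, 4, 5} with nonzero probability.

P(U=2) = 8/23, P(U=3) = 7/23, P(U=5) = 8/23

Enumerate traces; 9 have nonzero weight after conditioning:
  (W=0, U=2, Y=1, X=0, Z=2) weight 1/720
  (W=0, U=3, Y=0, X=0, Z=1) weight 1/720
  (W=0, U=5, Y=1, X=0, Z=2) weight 1/720
  (W=1, U=2, Y=1, X=0, Z=2) weight 1/720
  (W=1, U=3, Y=0, X=0, Z=1) weight 1/720
  (W=1, U=5, Y=1, X=0, Z=2) weight 1/720
  (W=2, U=2, Y=1, X=0, Z=2) weight 1/600
  (W=2, U=3, Y=0, X=0, Z=1) weight 1/900
  … 1 more
Group by U:
  weight(U=2) = 1/225
  weight(U=3) = 7/1800
  weight(U=5) = 1/225
Total weight = 1/225 + 7/1800 + 1/225 = 23/1800
P(U=2 | obs) = 1/225 / 23/1800 = 8/23
P(U=3 | obs) = 7/1800 / 23/1800 = 7/23
P(U=5 | obs) = 1/225 / 23/1800 = 8/23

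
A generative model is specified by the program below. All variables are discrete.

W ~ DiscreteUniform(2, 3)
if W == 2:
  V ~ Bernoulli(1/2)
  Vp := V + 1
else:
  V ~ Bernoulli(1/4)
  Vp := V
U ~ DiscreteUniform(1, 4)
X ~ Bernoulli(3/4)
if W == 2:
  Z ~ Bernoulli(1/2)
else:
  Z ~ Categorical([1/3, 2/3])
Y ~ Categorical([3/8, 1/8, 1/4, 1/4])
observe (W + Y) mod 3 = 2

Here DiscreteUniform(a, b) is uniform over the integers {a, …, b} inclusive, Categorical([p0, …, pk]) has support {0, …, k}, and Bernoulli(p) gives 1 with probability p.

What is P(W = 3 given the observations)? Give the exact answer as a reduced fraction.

Enumerate traces; 96 have nonzero weight after conditioning:
  (W=2, V=0, U=1, X=0, Z=0, Y=0) weight 3/1024
  (W=2, V=0, U=1, X=0, Z=0, Y=3) weight 1/512
  (W=2, V=0, U=1, X=0, Z=1, Y=0) weight 3/1024
  (W=2, V=0, U=1, X=0, Z=1, Y=3) weight 1/512
  (W=2, V=0, U=1, X=1, Z=0, Y=0) weight 9/1024
  (W=2, V=0, U=1, X=1, Z=0, Y=3) weight 3/512
  (W=2, V=0, U=1, X=1, Z=1, Y=0) weight 9/1024
  (W=2, V=0, U=1, X=1, Z=1, Y=3) weight 3/512
  (W=3, V=0, U=1, X=0, Z=0, Y=2) weight 1/512
  … 87 more
Group by W:
  weight(W=2) = 5/16
  weight(W=3) = 1/8
Total weight = 5/16 + 1/8 = 7/16
P(W=2 | obs) = 5/16 / 7/16 = 5/7
P(W=3 | obs) = 1/8 / 7/16 = 2/7

P(W = 3 | obs) = 2/7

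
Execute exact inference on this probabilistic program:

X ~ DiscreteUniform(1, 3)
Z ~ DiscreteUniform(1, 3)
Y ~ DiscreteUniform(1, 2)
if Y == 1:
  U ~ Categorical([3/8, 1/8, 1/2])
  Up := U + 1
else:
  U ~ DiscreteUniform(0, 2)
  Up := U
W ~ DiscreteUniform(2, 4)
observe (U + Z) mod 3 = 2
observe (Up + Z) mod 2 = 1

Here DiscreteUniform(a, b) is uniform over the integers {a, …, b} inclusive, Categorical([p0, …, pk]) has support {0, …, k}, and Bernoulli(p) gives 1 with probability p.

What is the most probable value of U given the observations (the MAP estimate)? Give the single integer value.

argmax_v P(U = v | obs) = 0

Enumerate traces; 27 have nonzero weight after conditioning:
  (X=1, Z=1, Y=1, U=1, W=2) weight 1/432
  (X=1, Z=1, Y=1, U=1, W=3) weight 1/432
  (X=1, Z=1, Y=1, U=1, W=4) weight 1/432
  (X=1, Z=2, Y=1, U=0, W=2) weight 1/144
  (X=1, Z=2, Y=1, U=0, W=3) weight 1/144
  (X=1, Z=2, Y=1, U=0, W=4) weight 1/144
  (X=1, Z=3, Y=2, U=2, W=2) weight 1/162
  (X=1, Z=3, Y=2, U=2, W=3) weight 1/162
  … 19 more
Group by U:
  weight(U=0) = 1/16
  weight(U=1) = 1/48
  weight(U=2) = 1/18
Total weight = 1/16 + 1/48 + 1/18 = 5/36
P(U=0 | obs) = 1/16 / 5/36 = 9/20
P(U=1 | obs) = 1/48 / 5/36 = 3/20
P(U=2 | obs) = 1/18 / 5/36 = 2/5
argmax = 0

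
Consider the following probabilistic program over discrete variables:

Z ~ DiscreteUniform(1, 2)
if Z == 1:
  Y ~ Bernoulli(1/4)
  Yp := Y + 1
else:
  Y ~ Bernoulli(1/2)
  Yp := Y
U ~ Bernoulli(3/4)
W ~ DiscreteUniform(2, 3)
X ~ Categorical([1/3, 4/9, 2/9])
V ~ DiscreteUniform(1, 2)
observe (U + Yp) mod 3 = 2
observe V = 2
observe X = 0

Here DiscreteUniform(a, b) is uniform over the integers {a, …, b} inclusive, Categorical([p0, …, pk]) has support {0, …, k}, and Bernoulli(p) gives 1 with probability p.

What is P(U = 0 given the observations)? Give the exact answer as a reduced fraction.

P(U = 0 | obs) = 1/16

Enumerate traces; 6 have nonzero weight after conditioning:
  (Z=1, Y=0, U=1, W=2, X=0, V=2) weight 3/128
  (Z=1, Y=0, U=1, W=3, X=0, V=2) weight 3/128
  (Z=1, Y=1, U=0, W=2, X=0, V=2) weight 1/384
  (Z=1, Y=1, U=0, W=3, X=0, V=2) weight 1/384
  (Z=2, Y=1, U=1, W=2, X=0, V=2) weight 1/64
  (Z=2, Y=1, U=1, W=3, X=0, V=2) weight 1/64
Group by U:
  weight(U=0) = 1/192
  weight(U=1) = 5/64
Total weight = 1/192 + 5/64 = 1/12
P(U=0 | obs) = 1/192 / 1/12 = 1/16
P(U=1 | obs) = 5/64 / 1/12 = 15/16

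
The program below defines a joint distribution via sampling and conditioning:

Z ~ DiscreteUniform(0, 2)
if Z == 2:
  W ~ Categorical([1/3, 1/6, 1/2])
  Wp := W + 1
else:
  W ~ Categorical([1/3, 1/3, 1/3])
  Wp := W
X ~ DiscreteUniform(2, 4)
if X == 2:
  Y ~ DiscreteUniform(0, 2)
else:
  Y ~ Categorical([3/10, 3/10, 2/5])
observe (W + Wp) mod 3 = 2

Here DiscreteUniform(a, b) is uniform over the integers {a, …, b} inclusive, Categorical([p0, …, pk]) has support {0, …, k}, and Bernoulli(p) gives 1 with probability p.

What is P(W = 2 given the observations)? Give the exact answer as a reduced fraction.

Enumerate traces; 27 have nonzero weight after conditioning:
  (Z=0, W=1, X=2, Y=0) weight 1/81
  (Z=0, W=1, X=2, Y=1) weight 1/81
  (Z=0, W=1, X=2, Y=2) weight 1/81
  (Z=0, W=1, X=3, Y=0) weight 1/90
  (Z=0, W=1, X=3, Y=1) weight 1/90
  (Z=0, W=1, X=3, Y=2) weight 2/135
  (Z=0, W=1, X=4, Y=0) weight 1/90
  (Z=0, W=1, X=4, Y=1) weight 1/90
  (Z=2, W=2, X=2, Y=0) weight 1/54
  … 18 more
Group by W:
  weight(W=1) = 2/9
  weight(W=2) = 1/6
Total weight = 2/9 + 1/6 = 7/18
P(W=1 | obs) = 2/9 / 7/18 = 4/7
P(W=2 | obs) = 1/6 / 7/18 = 3/7

P(W = 2 | obs) = 3/7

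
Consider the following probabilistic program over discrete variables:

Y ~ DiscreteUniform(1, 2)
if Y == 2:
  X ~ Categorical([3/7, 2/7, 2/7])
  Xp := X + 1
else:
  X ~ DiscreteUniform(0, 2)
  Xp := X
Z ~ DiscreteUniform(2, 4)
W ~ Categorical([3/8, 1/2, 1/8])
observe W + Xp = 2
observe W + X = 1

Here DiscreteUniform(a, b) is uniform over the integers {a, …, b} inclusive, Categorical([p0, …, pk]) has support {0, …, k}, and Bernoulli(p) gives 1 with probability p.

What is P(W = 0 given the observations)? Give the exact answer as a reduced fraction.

P(W = 0 | obs) = 1/3

Enumerate traces; 6 have nonzero weight after conditioning:
  (Y=2, X=0, Z=2, W=1) weight 1/28
  (Y=2, X=0, Z=3, W=1) weight 1/28
  (Y=2, X=0, Z=4, W=1) weight 1/28
  (Y=2, X=1, Z=2, W=0) weight 1/56
  (Y=2, X=1, Z=3, W=0) weight 1/56
  (Y=2, X=1, Z=4, W=0) weight 1/56
Group by W:
  weight(W=0) = 3/56
  weight(W=1) = 3/28
Total weight = 3/56 + 3/28 = 9/56
P(W=0 | obs) = 3/56 / 9/56 = 1/3
P(W=1 | obs) = 3/28 / 9/56 = 2/3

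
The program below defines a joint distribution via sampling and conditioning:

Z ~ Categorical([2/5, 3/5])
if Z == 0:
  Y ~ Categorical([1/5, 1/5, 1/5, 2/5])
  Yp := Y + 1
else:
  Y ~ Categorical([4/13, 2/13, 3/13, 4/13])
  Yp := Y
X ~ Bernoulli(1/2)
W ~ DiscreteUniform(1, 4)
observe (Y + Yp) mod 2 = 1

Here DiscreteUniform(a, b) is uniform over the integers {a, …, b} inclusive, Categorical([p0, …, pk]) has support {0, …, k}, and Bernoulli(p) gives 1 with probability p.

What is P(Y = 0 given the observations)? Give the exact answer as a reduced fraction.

P(Y = 0 | obs) = 1/5

Enumerate traces; 32 have nonzero weight after conditioning:
  (Z=0, Y=0, X=0, W=1) weight 1/100
  (Z=0, Y=0, X=0, W=2) weight 1/100
  (Z=0, Y=0, X=0, W=3) weight 1/100
  (Z=0, Y=0, X=0, W=4) weight 1/100
  (Z=0, Y=0, X=1, W=1) weight 1/100
  (Z=0, Y=0, X=1, W=2) weight 1/100
  (Z=0, Y=0, X=1, W=3) weight 1/100
  (Z=0, Y=0, X=1, W=4) weight 1/100
  (Z=0, Y=1, X=0, W=1) weight 1/100
  (Z=0, Y=2, X=0, W=1) weight 1/100
  … 22 more
Group by Y:
  weight(Y=0) = 2/25
  weight(Y=1) = 2/25
  weight(Y=2) = 2/25
  weight(Y=3) = 4/25
Total weight = 2/25 + 2/25 + 2/25 + 4/25 = 2/5
P(Y=0 | obs) = 2/25 / 2/5 = 1/5
P(Y=1 | obs) = 2/25 / 2/5 = 1/5
P(Y=2 | obs) = 2/25 / 2/5 = 1/5
P(Y=3 | obs) = 4/25 / 2/5 = 2/5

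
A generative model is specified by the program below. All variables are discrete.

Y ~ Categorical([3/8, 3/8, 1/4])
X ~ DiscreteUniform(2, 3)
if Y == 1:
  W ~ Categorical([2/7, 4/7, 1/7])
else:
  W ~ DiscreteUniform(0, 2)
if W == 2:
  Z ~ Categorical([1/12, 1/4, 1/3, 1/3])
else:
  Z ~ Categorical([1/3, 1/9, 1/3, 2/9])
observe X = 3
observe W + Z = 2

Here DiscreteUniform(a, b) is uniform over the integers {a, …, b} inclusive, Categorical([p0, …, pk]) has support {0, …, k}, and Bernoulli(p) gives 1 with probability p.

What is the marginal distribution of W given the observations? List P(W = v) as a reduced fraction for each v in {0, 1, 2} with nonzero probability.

Enumerate traces; 9 have nonzero weight after conditioning:
  (Y=0, X=3, W=0, Z=2) weight 1/48
  (Y=0, X=3, W=1, Z=1) weight 1/144
  (Y=0, X=3, W=2, Z=0) weight 1/192
  (Y=1, X=3, W=0, Z=2) weight 1/56
  (Y=1, X=3, W=1, Z=1) weight 1/84
  (Y=1, X=3, W=2, Z=0) weight 1/448
  (Y=2, X=3, W=0, Z=2) weight 1/72
  (Y=2, X=3, W=1, Z=1) weight 1/216
  … 1 more
Group by W:
  weight(W=0) = 53/1008
  weight(W=1) = 71/3024
  weight(W=2) = 11/1008
Total weight = 53/1008 + 71/3024 + 11/1008 = 263/3024
P(W=0 | obs) = 53/1008 / 263/3024 = 159/263
P(W=1 | obs) = 71/3024 / 263/3024 = 71/263
P(W=2 | obs) = 11/1008 / 263/3024 = 33/263

P(W=0) = 159/263, P(W=1) = 71/263, P(W=2) = 33/263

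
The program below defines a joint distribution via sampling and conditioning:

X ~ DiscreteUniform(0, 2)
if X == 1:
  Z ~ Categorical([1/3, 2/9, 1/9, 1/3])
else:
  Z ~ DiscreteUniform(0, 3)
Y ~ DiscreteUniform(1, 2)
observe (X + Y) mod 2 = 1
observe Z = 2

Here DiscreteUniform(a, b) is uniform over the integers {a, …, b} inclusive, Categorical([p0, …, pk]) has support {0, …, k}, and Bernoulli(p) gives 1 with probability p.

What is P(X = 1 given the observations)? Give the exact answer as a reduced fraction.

Enumerate traces; 3 have nonzero weight after conditioning:
  (X=0, Z=2, Y=1) weight 1/24
  (X=1, Z=2, Y=2) weight 1/54
  (X=2, Z=2, Y=1) weight 1/24
Group by X:
  weight(X=0) = 1/24
  weight(X=1) = 1/54
  weight(X=2) = 1/24
Total weight = 1/24 + 1/54 + 1/24 = 11/108
P(X=0 | obs) = 1/24 / 11/108 = 9/22
P(X=1 | obs) = 1/54 / 11/108 = 2/11
P(X=2 | obs) = 1/24 / 11/108 = 9/22

P(X = 1 | obs) = 2/11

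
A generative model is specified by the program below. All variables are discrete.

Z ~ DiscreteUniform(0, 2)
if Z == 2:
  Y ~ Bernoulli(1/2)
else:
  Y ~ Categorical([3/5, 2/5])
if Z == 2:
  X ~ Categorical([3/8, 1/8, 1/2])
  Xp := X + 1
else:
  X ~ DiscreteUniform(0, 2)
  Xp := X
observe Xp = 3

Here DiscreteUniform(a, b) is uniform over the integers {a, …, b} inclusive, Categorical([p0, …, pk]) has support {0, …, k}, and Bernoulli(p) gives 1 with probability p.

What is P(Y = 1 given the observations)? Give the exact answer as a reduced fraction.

Enumerate traces; 2 have nonzero weight after conditioning:
  (Z=2, Y=0, X=2) weight 1/12
  (Z=2, Y=1, X=2) weight 1/12
Group by Y:
  weight(Y=0) = 1/12
  weight(Y=1) = 1/12
Total weight = 1/12 + 1/12 = 1/6
P(Y=0 | obs) = 1/12 / 1/6 = 1/2
P(Y=1 | obs) = 1/12 / 1/6 = 1/2

P(Y = 1 | obs) = 1/2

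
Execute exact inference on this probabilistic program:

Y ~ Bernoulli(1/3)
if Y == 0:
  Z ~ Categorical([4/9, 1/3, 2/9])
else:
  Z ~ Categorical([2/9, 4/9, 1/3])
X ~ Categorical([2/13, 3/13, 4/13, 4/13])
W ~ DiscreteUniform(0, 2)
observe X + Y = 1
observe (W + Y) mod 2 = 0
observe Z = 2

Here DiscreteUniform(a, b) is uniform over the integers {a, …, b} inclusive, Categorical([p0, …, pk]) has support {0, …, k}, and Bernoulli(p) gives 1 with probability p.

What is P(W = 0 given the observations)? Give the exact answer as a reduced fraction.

P(W = 0 | obs) = 2/5

Enumerate traces; 3 have nonzero weight after conditioning:
  (Y=0, Z=2, X=1, W=0) weight 4/351
  (Y=0, Z=2, X=1, W=2) weight 4/351
  (Y=1, Z=2, X=0, W=1) weight 2/351
Group by W:
  weight(W=0) = 4/351
  weight(W=1) = 2/351
  weight(W=2) = 4/351
Total weight = 4/351 + 2/351 + 4/351 = 10/351
P(W=0 | obs) = 4/351 / 10/351 = 2/5
P(W=1 | obs) = 2/351 / 10/351 = 1/5
P(W=2 | obs) = 4/351 / 10/351 = 2/5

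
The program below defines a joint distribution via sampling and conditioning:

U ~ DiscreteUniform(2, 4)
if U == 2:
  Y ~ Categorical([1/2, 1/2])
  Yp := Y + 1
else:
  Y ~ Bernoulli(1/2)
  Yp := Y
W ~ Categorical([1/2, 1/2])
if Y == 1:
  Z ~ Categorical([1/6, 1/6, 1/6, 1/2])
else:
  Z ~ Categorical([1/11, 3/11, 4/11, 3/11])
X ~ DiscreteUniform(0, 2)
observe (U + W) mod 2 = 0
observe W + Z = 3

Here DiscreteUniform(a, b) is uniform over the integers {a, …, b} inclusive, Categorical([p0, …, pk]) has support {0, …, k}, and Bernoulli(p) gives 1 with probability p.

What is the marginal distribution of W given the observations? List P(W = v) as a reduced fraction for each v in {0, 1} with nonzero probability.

P(W=0) = 102/137, P(W=1) = 35/137

Enumerate traces; 18 have nonzero weight after conditioning:
  (U=2, Y=0, W=0, Z=3, X=0) weight 1/132
  (U=2, Y=0, W=0, Z=3, X=1) weight 1/132
  (U=2, Y=0, W=0, Z=3, X=2) weight 1/132
  (U=2, Y=1, W=0, Z=3, X=0) weight 1/72
  (U=2, Y=1, W=0, Z=3, X=1) weight 1/72
  (U=2, Y=1, W=0, Z=3, X=2) weight 1/72
  (U=3, Y=0, W=1, Z=2, X=0) weight 1/99
  (U=3, Y=0, W=1, Z=2, X=1) weight 1/99
  … 10 more
Group by W:
  weight(W=0) = 17/132
  weight(W=1) = 35/792
Total weight = 17/132 + 35/792 = 137/792
P(W=0 | obs) = 17/132 / 137/792 = 102/137
P(W=1 | obs) = 35/792 / 137/792 = 35/137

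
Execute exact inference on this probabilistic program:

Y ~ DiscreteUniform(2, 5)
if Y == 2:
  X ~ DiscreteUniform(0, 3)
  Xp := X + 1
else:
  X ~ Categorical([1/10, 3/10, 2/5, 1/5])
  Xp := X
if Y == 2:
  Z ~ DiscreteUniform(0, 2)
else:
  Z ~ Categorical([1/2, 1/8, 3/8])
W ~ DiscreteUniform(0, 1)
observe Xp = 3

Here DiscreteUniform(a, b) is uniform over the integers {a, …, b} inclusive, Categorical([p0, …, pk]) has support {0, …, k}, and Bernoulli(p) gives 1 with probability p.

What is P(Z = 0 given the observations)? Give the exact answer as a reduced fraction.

P(Z = 0 | obs) = 23/51

Enumerate traces; 24 have nonzero weight after conditioning:
  (Y=2, X=2, Z=0, W=0) weight 1/96
  (Y=2, X=2, Z=0, W=1) weight 1/96
  (Y=2, X=2, Z=1, W=0) weight 1/96
  (Y=2, X=2, Z=1, W=1) weight 1/96
  (Y=2, X=2, Z=2, W=0) weight 1/96
  (Y=2, X=2, Z=2, W=1) weight 1/96
  (Y=3, X=3, Z=0, W=0) weight 1/80
  (Y=3, X=3, Z=0, W=1) weight 1/80
  … 16 more
Group by Z:
  weight(Z=0) = 23/240
  weight(Z=1) = 19/480
  weight(Z=2) = 37/480
Total weight = 23/240 + 19/480 + 37/480 = 17/80
P(Z=0 | obs) = 23/240 / 17/80 = 23/51
P(Z=1 | obs) = 19/480 / 17/80 = 19/102
P(Z=2 | obs) = 37/480 / 17/80 = 37/102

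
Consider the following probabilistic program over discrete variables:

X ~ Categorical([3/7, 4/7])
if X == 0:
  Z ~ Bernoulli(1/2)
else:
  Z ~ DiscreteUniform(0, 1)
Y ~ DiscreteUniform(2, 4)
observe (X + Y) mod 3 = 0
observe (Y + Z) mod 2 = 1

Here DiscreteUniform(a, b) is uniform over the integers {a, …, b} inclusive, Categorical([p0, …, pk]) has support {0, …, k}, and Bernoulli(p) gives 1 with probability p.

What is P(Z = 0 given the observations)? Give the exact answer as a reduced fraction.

Enumerate traces; 2 have nonzero weight after conditioning:
  (X=0, Z=0, Y=3) weight 1/14
  (X=1, Z=1, Y=2) weight 2/21
Group by Z:
  weight(Z=0) = 1/14
  weight(Z=1) = 2/21
Total weight = 1/14 + 2/21 = 1/6
P(Z=0 | obs) = 1/14 / 1/6 = 3/7
P(Z=1 | obs) = 2/21 / 1/6 = 4/7

P(Z = 0 | obs) = 3/7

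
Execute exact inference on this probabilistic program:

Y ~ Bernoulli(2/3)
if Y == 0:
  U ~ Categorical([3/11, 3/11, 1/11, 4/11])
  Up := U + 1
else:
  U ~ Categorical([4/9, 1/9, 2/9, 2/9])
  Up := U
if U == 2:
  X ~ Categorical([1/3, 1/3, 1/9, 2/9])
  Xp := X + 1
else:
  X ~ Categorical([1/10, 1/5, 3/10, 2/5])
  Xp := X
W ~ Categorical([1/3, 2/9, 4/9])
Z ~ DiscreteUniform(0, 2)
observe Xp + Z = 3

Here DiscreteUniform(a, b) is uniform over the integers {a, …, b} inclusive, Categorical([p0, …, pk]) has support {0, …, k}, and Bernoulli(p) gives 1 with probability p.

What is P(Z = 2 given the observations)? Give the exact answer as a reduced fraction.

Enumerate traces; 72 have nonzero weight after conditioning:
  (Y=0, U=0, X=1, W=0, Z=2) weight 1/495
  (Y=0, U=0, X=1, W=1, Z=2) weight 2/1485
  (Y=0, U=0, X=1, W=2, Z=2) weight 4/1485
  (Y=0, U=0, X=2, W=0, Z=1) weight 1/330
  (Y=0, U=0, X=2, W=1, Z=1) weight 1/495
  (Y=0, U=0, X=2, W=2, Z=1) weight 2/495
  (Y=0, U=0, X=3, W=0, Z=0) weight 2/495
  (Y=0, U=0, X=3, W=1, Z=0) weight 4/1485
  … 64 more
Group by Z:
  weight(Z=0) = 4657/40095
  weight(Z=1) = 1363/13365
  weight(Z=2) = 997/13365
Total weight = 4657/40095 + 1363/13365 + 997/13365 = 1067/3645
P(Z=0 | obs) = 4657/40095 / 1067/3645 = 4657/11737
P(Z=1 | obs) = 1363/13365 / 1067/3645 = 4089/11737
P(Z=2 | obs) = 997/13365 / 1067/3645 = 2991/11737

P(Z = 2 | obs) = 2991/11737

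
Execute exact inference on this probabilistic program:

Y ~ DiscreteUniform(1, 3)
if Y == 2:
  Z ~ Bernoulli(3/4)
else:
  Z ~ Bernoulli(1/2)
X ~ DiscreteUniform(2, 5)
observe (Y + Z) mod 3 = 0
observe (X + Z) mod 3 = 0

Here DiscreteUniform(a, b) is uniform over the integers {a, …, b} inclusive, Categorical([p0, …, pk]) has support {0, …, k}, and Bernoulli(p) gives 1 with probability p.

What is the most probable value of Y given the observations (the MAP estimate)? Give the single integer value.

Enumerate traces; 3 have nonzero weight after conditioning:
  (Y=2, Z=1, X=2) weight 1/16
  (Y=2, Z=1, X=5) weight 1/16
  (Y=3, Z=0, X=3) weight 1/24
Group by Y:
  weight(Y=2) = 1/8
  weight(Y=3) = 1/24
Total weight = 1/8 + 1/24 = 1/6
P(Y=2 | obs) = 1/8 / 1/6 = 3/4
P(Y=3 | obs) = 1/24 / 1/6 = 1/4
argmax = 2

argmax_v P(Y = v | obs) = 2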